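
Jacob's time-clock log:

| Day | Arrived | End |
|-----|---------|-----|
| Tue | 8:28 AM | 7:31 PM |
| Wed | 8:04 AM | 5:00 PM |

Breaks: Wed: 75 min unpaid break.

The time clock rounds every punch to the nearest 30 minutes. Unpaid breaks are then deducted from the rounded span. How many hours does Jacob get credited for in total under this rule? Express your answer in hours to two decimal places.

Tue: in 8:28 AM→8:30 AM, out 7:31 PM→7:30 PM; 11 h 0 min
Wed: in 8:04 AM→8:00 AM, out 5:00 PM→5:00 PM; 9 h 0 min − 75 min = 7 h 45 min
Total credited: 18 h 45 min.

18.75 hours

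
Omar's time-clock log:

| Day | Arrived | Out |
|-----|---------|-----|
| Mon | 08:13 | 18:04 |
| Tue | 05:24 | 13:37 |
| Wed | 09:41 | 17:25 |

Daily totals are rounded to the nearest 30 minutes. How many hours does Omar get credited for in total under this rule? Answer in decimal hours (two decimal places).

Mon: 08:13–18:04 = 9 h 51 min → rounds to 10 h 0 min
Tue: 05:24–13:37 = 8 h 13 min → rounds to 8 h 0 min
Wed: 09:41–17:25 = 7 h 44 min → rounds to 7 h 30 min
Total credited: 25 h 30 min.

25.50 hours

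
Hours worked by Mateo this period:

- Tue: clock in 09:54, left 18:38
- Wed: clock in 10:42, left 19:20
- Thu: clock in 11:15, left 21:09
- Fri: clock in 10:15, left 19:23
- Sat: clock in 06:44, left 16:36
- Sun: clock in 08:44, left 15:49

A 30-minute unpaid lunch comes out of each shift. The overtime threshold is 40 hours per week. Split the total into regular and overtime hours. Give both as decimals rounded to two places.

Regular 40.00 hours, overtime 10.35 hours

Tue: 09:54–18:38 = 8 h 44 min; less 30 min break → 8 h 14 min
Wed: 10:42–19:20 = 8 h 38 min; less 30 min break → 8 h 8 min
Thu: 11:15–21:09 = 9 h 54 min; less 30 min break → 9 h 24 min
Fri: 10:15–19:23 = 9 h 8 min; less 30 min break → 8 h 38 min
Sat: 06:44–16:36 = 9 h 52 min; less 30 min break → 9 h 22 min
Sun: 08:44–15:49 = 7 h 5 min; less 30 min break → 6 h 35 min
Total worked: 50 h 21 min = 50.35 h.
Threshold 40 h → overtime 10 h 21 min, regular 40 h 0 min.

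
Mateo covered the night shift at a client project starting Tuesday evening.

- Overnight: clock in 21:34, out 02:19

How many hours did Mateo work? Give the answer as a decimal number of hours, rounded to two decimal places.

4.75 hours

Overnight: 21:34 → midnight = 2 h 26 min; midnight → 02:19 = 2 h 19 min; span 4 h 45 min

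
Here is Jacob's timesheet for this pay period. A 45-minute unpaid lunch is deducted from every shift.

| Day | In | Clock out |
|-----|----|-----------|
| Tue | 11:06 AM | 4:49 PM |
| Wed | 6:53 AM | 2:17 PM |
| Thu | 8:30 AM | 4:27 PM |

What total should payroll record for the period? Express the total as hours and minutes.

Tue: 11:06 AM–4:49 PM = 5 h 43 min; less 45 min break → 4 h 58 min
Wed: 6:53 AM–2:17 PM = 7 h 24 min; less 45 min break → 6 h 39 min
Thu: 8:30 AM–4:27 PM = 7 h 57 min; less 45 min break → 7 h 12 min
Total: 4 h 58 min + 6 h 39 min + 7 h 12 min = 18 h 49 min.

18 h 49 min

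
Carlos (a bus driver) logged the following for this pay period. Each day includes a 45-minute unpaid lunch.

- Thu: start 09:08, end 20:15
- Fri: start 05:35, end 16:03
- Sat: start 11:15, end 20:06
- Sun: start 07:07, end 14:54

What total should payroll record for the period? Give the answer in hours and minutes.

Thu: 09:08–20:15 = 11 h 7 min; less 45 min break → 10 h 22 min
Fri: 05:35–16:03 = 10 h 28 min; less 45 min break → 9 h 43 min
Sat: 11:15–20:06 = 8 h 51 min; less 45 min break → 8 h 6 min
Sun: 07:07–14:54 = 7 h 47 min; less 45 min break → 7 h 2 min
Total: 10 h 22 min + 9 h 43 min + 8 h 6 min + 7 h 2 min = 35 h 13 min.

35 h 13 min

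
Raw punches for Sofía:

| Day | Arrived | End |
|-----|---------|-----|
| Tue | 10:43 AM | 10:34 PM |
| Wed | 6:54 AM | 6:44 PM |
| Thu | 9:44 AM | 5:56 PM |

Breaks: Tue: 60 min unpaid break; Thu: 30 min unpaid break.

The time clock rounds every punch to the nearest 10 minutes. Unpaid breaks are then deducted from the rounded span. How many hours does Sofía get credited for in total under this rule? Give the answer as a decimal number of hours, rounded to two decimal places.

30.50 hours

Tue: in 10:43 AM→10:40 AM, out 10:34 PM→10:30 PM; 11 h 50 min − 60 min = 10 h 50 min
Wed: in 6:54 AM→6:50 AM, out 6:44 PM→6:40 PM; 11 h 50 min
Thu: in 9:44 AM→9:40 AM, out 5:56 PM→6:00 PM; 8 h 20 min − 30 min = 7 h 50 min
Total credited: 30 h 30 min.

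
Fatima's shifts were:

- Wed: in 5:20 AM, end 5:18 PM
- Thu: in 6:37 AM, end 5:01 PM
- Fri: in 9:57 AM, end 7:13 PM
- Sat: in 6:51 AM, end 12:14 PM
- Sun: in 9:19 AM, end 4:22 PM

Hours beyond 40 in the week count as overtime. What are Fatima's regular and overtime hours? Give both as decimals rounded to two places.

Wed: 5:20 AM–5:18 PM = 11 h 58 min
Thu: 6:37 AM–5:01 PM = 10 h 24 min
Fri: 9:57 AM–7:13 PM = 9 h 16 min
Sat: 6:51 AM–12:14 PM = 5 h 23 min
Sun: 9:19 AM–4:22 PM = 7 h 3 min
Total worked: 44 h 4 min = 44.07 h.
Threshold 40 h → overtime 4 h 4 min, regular 40 h 0 min.

Regular 40.00 hours, overtime 4.07 hours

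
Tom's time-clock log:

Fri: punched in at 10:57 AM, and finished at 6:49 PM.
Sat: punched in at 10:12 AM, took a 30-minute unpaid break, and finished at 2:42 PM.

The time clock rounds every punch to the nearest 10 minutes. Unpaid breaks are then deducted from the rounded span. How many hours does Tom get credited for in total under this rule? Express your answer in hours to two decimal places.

Fri: in 10:57 AM→11:00 AM, out 6:49 PM→6:50 PM; 7 h 50 min
Sat: in 10:12 AM→10:10 AM, out 2:42 PM→2:40 PM; 4 h 30 min − 30 min = 4 h 0 min
Total credited: 11 h 50 min.

11.83 hours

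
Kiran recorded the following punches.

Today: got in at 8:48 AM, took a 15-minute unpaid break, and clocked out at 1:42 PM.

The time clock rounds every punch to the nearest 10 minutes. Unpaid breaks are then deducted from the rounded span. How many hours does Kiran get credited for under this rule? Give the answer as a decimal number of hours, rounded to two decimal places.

4.58 hours

Today: in 8:48 AM→8:50 AM, out 1:42 PM→1:40 PM; 4 h 50 min − 15 min = 4 h 35 min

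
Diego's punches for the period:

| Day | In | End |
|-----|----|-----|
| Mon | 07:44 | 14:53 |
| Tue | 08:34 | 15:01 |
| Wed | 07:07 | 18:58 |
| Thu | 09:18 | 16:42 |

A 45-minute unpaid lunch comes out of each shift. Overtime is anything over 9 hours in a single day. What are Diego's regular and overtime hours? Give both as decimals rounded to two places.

Mon: 07:44–14:53 = 7 h 9 min; less 45 min break → 6 h 24 min
Tue: 08:34–15:01 = 6 h 27 min; less 45 min break → 5 h 42 min
Wed: 07:07–18:58 = 11 h 51 min; less 45 min break → 11 h 6 min
Thu: 09:18–16:42 = 7 h 24 min; less 45 min break → 6 h 39 min
Mon reg 6 h 24 min / OT 0 h 0 min; Tue reg 5 h 42 min / OT 0 h 0 min; Wed reg 9 h 0 min / OT 2 h 6 min; Thu reg 6 h 39 min / OT 0 h 0 min.
Totals: regular 27 h 45 min, overtime 2 h 6 min.

Regular 27.75 hours, overtime 2.10 hours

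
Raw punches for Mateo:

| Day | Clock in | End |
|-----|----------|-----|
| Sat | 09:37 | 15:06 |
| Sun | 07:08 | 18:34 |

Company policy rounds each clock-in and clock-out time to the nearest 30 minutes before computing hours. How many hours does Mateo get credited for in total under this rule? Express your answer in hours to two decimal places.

Sat: in 09:37→09:30, out 15:06→15:00; 5 h 30 min
Sun: in 07:08→07:00, out 18:34→18:30; 11 h 30 min
Total credited: 17 h 0 min.

17.00 hours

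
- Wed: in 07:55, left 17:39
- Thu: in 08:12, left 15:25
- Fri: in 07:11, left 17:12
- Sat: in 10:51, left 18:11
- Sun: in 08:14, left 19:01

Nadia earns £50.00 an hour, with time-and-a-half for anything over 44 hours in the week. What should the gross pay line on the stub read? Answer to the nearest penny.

Wed: 07:55–17:39 = 9 h 44 min
Thu: 08:12–15:25 = 7 h 13 min
Fri: 07:11–17:12 = 10 h 1 min
Sat: 10:51–18:11 = 7 h 20 min
Sun: 08:14–19:01 = 10 h 47 min
Total worked: 45 h 5 min = 2705 min.
Regular 44 h 0 min = 2640 min at £50.00/h; overtime 1 h 5 min = 65 min at £75.00/h.
Pay = (2640 × £50.00 + 65 × £75.00) ÷ 60 = £2281.25.

£2281.25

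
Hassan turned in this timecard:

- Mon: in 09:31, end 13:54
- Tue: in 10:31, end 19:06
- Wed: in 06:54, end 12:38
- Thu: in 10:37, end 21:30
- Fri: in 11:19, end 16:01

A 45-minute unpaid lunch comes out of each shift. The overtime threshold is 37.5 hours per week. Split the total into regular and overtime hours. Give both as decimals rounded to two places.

Mon: 09:31–13:54 = 4 h 23 min; less 45 min break → 3 h 38 min
Tue: 10:31–19:06 = 8 h 35 min; less 45 min break → 7 h 50 min
Wed: 06:54–12:38 = 5 h 44 min; less 45 min break → 4 h 59 min
Thu: 10:37–21:30 = 10 h 53 min; less 45 min break → 10 h 8 min
Fri: 11:19–16:01 = 4 h 42 min; less 45 min break → 3 h 57 min
Total worked: 30 h 32 min = 30.53 h.
Threshold 37.5 h → overtime 0 h 0 min, regular 30 h 32 min.

Regular 30.53 hours, overtime 0.00 hours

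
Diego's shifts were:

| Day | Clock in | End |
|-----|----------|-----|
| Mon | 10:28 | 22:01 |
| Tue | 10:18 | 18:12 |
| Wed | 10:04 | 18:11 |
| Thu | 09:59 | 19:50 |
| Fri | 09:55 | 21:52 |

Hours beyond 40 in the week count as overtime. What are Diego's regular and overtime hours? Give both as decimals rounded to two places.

Regular 40.00 hours, overtime 9.37 hours

Mon: 10:28–22:01 = 11 h 33 min
Tue: 10:18–18:12 = 7 h 54 min
Wed: 10:04–18:11 = 8 h 7 min
Thu: 09:59–19:50 = 9 h 51 min
Fri: 09:55–21:52 = 11 h 57 min
Total worked: 49 h 22 min = 49.37 h.
Threshold 40 h → overtime 9 h 22 min, regular 40 h 0 min.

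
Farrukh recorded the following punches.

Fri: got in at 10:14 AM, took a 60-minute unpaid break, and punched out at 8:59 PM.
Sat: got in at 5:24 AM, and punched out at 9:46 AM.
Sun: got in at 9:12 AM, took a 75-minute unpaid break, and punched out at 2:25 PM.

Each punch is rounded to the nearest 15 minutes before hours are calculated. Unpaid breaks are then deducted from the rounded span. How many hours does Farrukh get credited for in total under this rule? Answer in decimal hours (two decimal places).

Fri: in 10:14 AM→10:15 AM, out 8:59 PM→9:00 PM; 10 h 45 min − 60 min = 9 h 45 min
Sat: in 5:24 AM→5:30 AM, out 9:46 AM→9:45 AM; 4 h 15 min
Sun: in 9:12 AM→9:15 AM, out 2:25 PM→2:30 PM; 5 h 15 min − 75 min = 4 h 0 min
Total credited: 18 h 0 min.

18.00 hours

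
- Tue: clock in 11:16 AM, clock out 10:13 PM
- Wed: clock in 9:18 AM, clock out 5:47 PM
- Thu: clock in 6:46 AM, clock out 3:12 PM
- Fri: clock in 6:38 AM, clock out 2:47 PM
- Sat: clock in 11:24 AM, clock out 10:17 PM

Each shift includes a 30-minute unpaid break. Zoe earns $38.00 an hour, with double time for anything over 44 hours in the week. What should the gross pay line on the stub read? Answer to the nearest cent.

$1702.40

Tue: 11:16 AM–10:13 PM = 10 h 57 min; less 30 min break → 10 h 27 min
Wed: 9:18 AM–5:47 PM = 8 h 29 min; less 30 min break → 7 h 59 min
Thu: 6:46 AM–3:12 PM = 8 h 26 min; less 30 min break → 7 h 56 min
Fri: 6:38 AM–2:47 PM = 8 h 9 min; less 30 min break → 7 h 39 min
Sat: 11:24 AM–10:17 PM = 10 h 53 min; less 30 min break → 10 h 23 min
Total worked: 44 h 24 min = 2664 min.
Regular 44 h 0 min = 2640 min at $38.00/h; overtime 0 h 24 min = 24 min at $76.00/h.
Pay = (2640 × $38.00 + 24 × $76.00) ÷ 60 = $1702.40.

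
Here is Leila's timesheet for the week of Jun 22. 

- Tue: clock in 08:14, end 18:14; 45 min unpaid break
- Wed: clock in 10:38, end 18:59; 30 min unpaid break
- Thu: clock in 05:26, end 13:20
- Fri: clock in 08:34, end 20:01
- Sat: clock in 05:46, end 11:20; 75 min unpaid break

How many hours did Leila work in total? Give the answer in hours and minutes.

Tue: 08:14–18:14 = 10 h 0 min; less 45 min break → 9 h 15 min
Wed: 10:38–18:59 = 8 h 21 min; less 30 min break → 7 h 51 min
Thu: 05:26–13:20 = 7 h 54 min
Fri: 08:34–20:01 = 11 h 27 min
Sat: 05:46–11:20 = 5 h 34 min; less 75 min break → 4 h 19 min
Total: 9 h 15 min + 7 h 51 min + 7 h 54 min + 11 h 27 min + 4 h 19 min = 40 h 46 min.

40 h 46 min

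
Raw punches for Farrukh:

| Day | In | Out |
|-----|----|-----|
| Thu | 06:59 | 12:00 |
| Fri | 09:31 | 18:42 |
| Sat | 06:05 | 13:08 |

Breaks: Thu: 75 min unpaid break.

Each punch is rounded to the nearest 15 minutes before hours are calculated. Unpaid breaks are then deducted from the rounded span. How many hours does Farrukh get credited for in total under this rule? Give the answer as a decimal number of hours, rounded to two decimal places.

20.25 hours

Thu: in 06:59→07:00, out 12:00→12:00; 5 h 0 min − 75 min = 3 h 45 min
Fri: in 09:31→09:30, out 18:42→18:45; 9 h 15 min
Sat: in 06:05→06:00, out 13:08→13:15; 7 h 15 min
Total credited: 20 h 15 min.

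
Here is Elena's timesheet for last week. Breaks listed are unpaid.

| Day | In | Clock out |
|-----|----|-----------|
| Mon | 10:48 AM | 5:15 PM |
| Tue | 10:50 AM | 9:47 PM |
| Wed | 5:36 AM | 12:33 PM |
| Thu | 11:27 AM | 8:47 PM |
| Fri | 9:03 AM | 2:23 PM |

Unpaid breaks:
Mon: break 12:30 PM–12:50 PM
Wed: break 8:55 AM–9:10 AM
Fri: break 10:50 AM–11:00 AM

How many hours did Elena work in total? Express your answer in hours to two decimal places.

Mon: 10:48 AM–5:15 PM = 6 h 27 min; less 20 min break → 6 h 7 min
Tue: 10:50 AM–9:47 PM = 10 h 57 min
Wed: 5:36 AM–12:33 PM = 6 h 57 min; less 15 min break → 6 h 42 min
Thu: 11:27 AM–8:47 PM = 9 h 20 min
Fri: 9:03 AM–2:23 PM = 5 h 20 min; less 10 min break → 5 h 10 min
Total: 6 h 7 min + 10 h 57 min + 6 h 42 min + 9 h 20 min + 5 h 10 min = 38 h 16 min.

38.27 hours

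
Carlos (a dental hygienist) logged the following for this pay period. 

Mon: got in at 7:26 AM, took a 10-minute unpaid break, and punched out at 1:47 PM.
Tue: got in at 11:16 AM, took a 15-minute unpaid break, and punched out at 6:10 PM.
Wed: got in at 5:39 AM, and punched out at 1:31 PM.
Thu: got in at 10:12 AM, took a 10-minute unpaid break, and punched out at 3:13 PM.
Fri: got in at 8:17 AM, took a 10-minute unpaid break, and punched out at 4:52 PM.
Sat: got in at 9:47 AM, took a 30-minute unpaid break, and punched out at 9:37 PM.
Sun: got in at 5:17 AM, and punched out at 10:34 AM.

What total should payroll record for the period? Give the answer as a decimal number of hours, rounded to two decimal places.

50.58 hours

Mon: 7:26 AM–1:47 PM = 6 h 21 min; less 10 min break → 6 h 11 min
Tue: 11:16 AM–6:10 PM = 6 h 54 min; less 15 min break → 6 h 39 min
Wed: 5:39 AM–1:31 PM = 7 h 52 min
Thu: 10:12 AM–3:13 PM = 5 h 1 min; less 10 min break → 4 h 51 min
Fri: 8:17 AM–4:52 PM = 8 h 35 min; less 10 min break → 8 h 25 min
Sat: 9:47 AM–9:37 PM = 11 h 50 min; less 30 min break → 11 h 20 min
Sun: 5:17 AM–10:34 AM = 5 h 17 min
Total: 6 h 11 min + 6 h 39 min + 7 h 52 min + 4 h 51 min + 8 h 25 min + 11 h 20 min + 5 h 17 min = 50 h 35 min.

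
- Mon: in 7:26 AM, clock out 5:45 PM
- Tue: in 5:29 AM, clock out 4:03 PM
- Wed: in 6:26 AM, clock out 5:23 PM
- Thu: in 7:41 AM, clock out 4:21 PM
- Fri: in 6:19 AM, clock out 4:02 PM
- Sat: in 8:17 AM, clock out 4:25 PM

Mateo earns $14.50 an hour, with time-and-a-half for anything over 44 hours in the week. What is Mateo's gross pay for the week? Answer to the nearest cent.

$950.11

Mon: 7:26 AM–5:45 PM = 10 h 19 min
Tue: 5:29 AM–4:03 PM = 10 h 34 min
Wed: 6:26 AM–5:23 PM = 10 h 57 min
Thu: 7:41 AM–4:21 PM = 8 h 40 min
Fri: 6:19 AM–4:02 PM = 9 h 43 min
Sat: 8:17 AM–4:25 PM = 8 h 8 min
Total worked: 58 h 21 min = 3501 min.
Regular 44 h 0 min = 2640 min at $14.50/h; overtime 14 h 21 min = 861 min at $21.75/h.
Pay = (2640 × $14.50 + 861 × $21.75) ÷ 60 = $950.11.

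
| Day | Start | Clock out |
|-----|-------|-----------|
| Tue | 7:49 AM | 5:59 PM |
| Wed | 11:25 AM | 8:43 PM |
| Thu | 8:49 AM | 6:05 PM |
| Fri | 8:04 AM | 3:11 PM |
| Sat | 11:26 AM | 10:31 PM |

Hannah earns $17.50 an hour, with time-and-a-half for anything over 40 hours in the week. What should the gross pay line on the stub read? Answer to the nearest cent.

$882.00

Tue: 7:49 AM–5:59 PM = 10 h 10 min
Wed: 11:25 AM–8:43 PM = 9 h 18 min
Thu: 8:49 AM–6:05 PM = 9 h 16 min
Fri: 8:04 AM–3:11 PM = 7 h 7 min
Sat: 11:26 AM–10:31 PM = 11 h 5 min
Total worked: 46 h 56 min = 2816 min.
Regular 40 h 0 min = 2400 min at $17.50/h; overtime 6 h 56 min = 416 min at $26.25/h.
Pay = (2400 × $17.50 + 416 × $26.25) ÷ 60 = $882.00.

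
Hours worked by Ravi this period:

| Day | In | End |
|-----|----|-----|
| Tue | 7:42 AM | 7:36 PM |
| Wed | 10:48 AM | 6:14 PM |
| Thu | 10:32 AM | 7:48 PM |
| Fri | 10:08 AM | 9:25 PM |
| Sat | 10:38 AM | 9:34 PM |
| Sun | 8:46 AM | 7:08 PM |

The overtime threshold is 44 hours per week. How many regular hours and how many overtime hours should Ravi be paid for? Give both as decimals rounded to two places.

Regular 44.00 hours, overtime 17.18 hours

Tue: 7:42 AM–7:36 PM = 11 h 54 min
Wed: 10:48 AM–6:14 PM = 7 h 26 min
Thu: 10:32 AM–7:48 PM = 9 h 16 min
Fri: 10:08 AM–9:25 PM = 11 h 17 min
Sat: 10:38 AM–9:34 PM = 10 h 56 min
Sun: 8:46 AM–7:08 PM = 10 h 22 min
Total worked: 61 h 11 min = 61.18 h.
Threshold 44 h → overtime 17 h 11 min, regular 44 h 0 min.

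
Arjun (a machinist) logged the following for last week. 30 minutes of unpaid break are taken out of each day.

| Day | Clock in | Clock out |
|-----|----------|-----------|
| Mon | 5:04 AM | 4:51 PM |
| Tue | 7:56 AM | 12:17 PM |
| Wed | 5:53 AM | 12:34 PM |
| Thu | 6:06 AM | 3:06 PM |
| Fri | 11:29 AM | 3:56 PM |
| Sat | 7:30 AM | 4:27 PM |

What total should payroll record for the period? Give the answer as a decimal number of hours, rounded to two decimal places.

Mon: 5:04 AM–4:51 PM = 11 h 47 min; less 30 min break → 11 h 17 min
Tue: 7:56 AM–12:17 PM = 4 h 21 min; less 30 min break → 3 h 51 min
Wed: 5:53 AM–12:34 PM = 6 h 41 min; less 30 min break → 6 h 11 min
Thu: 6:06 AM–3:06 PM = 9 h 0 min; less 30 min break → 8 h 30 min
Fri: 11:29 AM–3:56 PM = 4 h 27 min; less 30 min break → 3 h 57 min
Sat: 7:30 AM–4:27 PM = 8 h 57 min; less 30 min break → 8 h 27 min
Total: 11 h 17 min + 3 h 51 min + 6 h 11 min + 8 h 30 min + 3 h 57 min + 8 h 27 min = 42 h 13 min.

42.22 hours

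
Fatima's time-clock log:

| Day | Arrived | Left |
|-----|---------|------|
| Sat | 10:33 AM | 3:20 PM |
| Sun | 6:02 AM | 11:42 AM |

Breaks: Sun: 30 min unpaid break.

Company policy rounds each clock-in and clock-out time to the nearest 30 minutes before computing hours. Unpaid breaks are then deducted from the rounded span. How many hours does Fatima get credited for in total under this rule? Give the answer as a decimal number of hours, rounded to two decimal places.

10.00 hours

Sat: in 10:33 AM→10:30 AM, out 3:20 PM→3:30 PM; 5 h 0 min
Sun: in 6:02 AM→6:00 AM, out 11:42 AM→11:30 AM; 5 h 30 min − 30 min = 5 h 0 min
Total credited: 10 h 0 min.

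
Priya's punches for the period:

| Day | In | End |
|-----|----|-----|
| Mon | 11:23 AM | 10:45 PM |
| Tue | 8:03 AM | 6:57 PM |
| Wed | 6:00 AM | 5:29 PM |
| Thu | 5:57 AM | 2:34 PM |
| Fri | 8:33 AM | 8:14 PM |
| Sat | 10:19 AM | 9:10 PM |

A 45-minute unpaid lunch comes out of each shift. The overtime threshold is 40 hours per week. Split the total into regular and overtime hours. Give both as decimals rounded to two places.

Mon: 11:23 AM–10:45 PM = 11 h 22 min; less 45 min break → 10 h 37 min
Tue: 8:03 AM–6:57 PM = 10 h 54 min; less 45 min break → 10 h 9 min
Wed: 6:00 AM–5:29 PM = 11 h 29 min; less 45 min break → 10 h 44 min
Thu: 5:57 AM–2:34 PM = 8 h 37 min; less 45 min break → 7 h 52 min
Fri: 8:33 AM–8:14 PM = 11 h 41 min; less 45 min break → 10 h 56 min
Sat: 10:19 AM–9:10 PM = 10 h 51 min; less 45 min break → 10 h 6 min
Total worked: 60 h 24 min = 60.40 h.
Threshold 40 h → overtime 20 h 24 min, regular 40 h 0 min.

Regular 40.00 hours, overtime 20.40 hours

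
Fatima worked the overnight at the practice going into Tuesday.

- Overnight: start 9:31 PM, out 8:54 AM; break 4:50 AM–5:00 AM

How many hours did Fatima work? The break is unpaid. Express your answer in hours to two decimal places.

Overnight: 9:31 PM → midnight = 2 h 29 min; midnight → 8:54 AM = 8 h 54 min; span 11 h 23 min; less 10 min break → 11 h 13 min

11.22 hours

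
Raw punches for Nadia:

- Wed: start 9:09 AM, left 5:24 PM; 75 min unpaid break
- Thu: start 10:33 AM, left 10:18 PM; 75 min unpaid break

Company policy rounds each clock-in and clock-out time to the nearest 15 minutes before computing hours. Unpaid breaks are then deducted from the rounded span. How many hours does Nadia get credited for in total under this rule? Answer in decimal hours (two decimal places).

Wed: in 9:09 AM→9:15 AM, out 5:24 PM→5:30 PM; 8 h 15 min − 75 min = 7 h 0 min
Thu: in 10:33 AM→10:30 AM, out 10:18 PM→10:15 PM; 11 h 45 min − 75 min = 10 h 30 min
Total credited: 17 h 30 min.

17.50 hours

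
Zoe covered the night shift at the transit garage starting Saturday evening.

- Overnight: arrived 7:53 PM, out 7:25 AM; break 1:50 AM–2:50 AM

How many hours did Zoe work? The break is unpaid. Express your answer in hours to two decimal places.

10.53 hours

Overnight: 7:53 PM → midnight = 4 h 7 min; midnight → 7:25 AM = 7 h 25 min; span 11 h 32 min; less 60 min break → 10 h 32 min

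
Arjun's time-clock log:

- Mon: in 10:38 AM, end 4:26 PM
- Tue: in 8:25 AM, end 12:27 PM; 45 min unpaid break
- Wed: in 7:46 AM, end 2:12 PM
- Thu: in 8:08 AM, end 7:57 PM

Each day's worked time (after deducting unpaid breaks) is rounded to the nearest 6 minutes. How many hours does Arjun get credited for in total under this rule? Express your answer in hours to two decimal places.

Mon: 10:38 AM–4:26 PM = 5 h 48 min → rounds to 5 h 48 min
Tue: 8:25 AM–12:27 PM = 4 h 2 min − 45 min = 3 h 17 min → rounds to 3 h 18 min
Wed: 7:46 AM–2:12 PM = 6 h 26 min → rounds to 6 h 24 min
Thu: 8:08 AM–7:57 PM = 11 h 49 min → rounds to 11 h 48 min
Total credited: 27 h 18 min.

27.30 hours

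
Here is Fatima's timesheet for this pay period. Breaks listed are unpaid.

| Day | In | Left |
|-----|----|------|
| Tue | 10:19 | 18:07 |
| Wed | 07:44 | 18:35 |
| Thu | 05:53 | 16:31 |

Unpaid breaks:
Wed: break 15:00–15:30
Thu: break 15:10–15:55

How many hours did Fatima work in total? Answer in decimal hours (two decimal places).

Tue: 10:19–18:07 = 7 h 48 min
Wed: 07:44–18:35 = 10 h 51 min; less 30 min break → 10 h 21 min
Thu: 05:53–16:31 = 10 h 38 min; less 45 min break → 9 h 53 min
Total: 7 h 48 min + 10 h 21 min + 9 h 53 min = 28 h 2 min.

28.03 hours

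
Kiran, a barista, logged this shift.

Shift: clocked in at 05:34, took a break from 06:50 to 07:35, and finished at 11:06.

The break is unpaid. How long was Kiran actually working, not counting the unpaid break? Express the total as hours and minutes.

4 h 47 min

Shift: 05:34–11:06 = 5 h 32 min; less 45 min break → 4 h 47 min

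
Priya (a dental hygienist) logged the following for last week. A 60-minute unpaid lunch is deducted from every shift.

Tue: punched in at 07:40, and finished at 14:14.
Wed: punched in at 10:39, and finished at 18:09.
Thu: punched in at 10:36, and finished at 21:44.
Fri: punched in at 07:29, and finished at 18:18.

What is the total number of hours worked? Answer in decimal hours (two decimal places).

Tue: 07:40–14:14 = 6 h 34 min; less 60 min break → 5 h 34 min
Wed: 10:39–18:09 = 7 h 30 min; less 60 min break → 6 h 30 min
Thu: 10:36–21:44 = 11 h 8 min; less 60 min break → 10 h 8 min
Fri: 07:29–18:18 = 10 h 49 min; less 60 min break → 9 h 49 min
Total: 5 h 34 min + 6 h 30 min + 10 h 8 min + 9 h 49 min = 32 h 1 min.

32.02 hours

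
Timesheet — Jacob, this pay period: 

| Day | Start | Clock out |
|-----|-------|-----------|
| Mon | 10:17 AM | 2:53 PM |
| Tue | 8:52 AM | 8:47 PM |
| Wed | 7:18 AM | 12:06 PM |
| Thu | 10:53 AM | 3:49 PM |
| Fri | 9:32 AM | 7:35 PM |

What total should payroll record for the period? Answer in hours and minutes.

Mon: 10:17 AM–2:53 PM = 4 h 36 min
Tue: 8:52 AM–8:47 PM = 11 h 55 min
Wed: 7:18 AM–12:06 PM = 4 h 48 min
Thu: 10:53 AM–3:49 PM = 4 h 56 min
Fri: 9:32 AM–7:35 PM = 10 h 3 min
Total: 4 h 36 min + 11 h 55 min + 4 h 48 min + 4 h 56 min + 10 h 3 min = 36 h 18 min.

36 h 18 min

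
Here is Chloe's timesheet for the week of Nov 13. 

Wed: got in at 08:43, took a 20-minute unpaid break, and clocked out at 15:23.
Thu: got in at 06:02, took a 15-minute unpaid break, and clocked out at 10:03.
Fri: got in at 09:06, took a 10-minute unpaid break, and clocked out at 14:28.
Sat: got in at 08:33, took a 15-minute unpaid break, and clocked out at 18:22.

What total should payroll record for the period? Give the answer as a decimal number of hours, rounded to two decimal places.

24.87 hours

Wed: 08:43–15:23 = 6 h 40 min; less 20 min break → 6 h 20 min
Thu: 06:02–10:03 = 4 h 1 min; less 15 min break → 3 h 46 min
Fri: 09:06–14:28 = 5 h 22 min; less 10 min break → 5 h 12 min
Sat: 08:33–18:22 = 9 h 49 min; less 15 min break → 9 h 34 min
Total: 6 h 20 min + 3 h 46 min + 5 h 12 min + 9 h 34 min = 24 h 52 min.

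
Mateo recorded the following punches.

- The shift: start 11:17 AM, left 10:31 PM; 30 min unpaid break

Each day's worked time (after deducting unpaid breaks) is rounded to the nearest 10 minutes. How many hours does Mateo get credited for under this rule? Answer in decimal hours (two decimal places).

The shift: 11:17 AM–10:31 PM = 11 h 14 min − 30 min = 10 h 44 min → rounds to 10 h 40 min

10.67 hours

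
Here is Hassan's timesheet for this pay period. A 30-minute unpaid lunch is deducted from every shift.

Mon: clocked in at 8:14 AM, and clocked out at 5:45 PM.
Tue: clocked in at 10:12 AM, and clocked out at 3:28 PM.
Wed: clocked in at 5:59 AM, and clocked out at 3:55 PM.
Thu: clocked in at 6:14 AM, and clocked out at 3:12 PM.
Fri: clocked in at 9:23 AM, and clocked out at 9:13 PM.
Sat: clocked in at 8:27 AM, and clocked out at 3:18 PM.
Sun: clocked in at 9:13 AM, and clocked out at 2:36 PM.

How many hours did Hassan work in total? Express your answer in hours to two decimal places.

Mon: 8:14 AM–5:45 PM = 9 h 31 min; less 30 min break → 9 h 1 min
Tue: 10:12 AM–3:28 PM = 5 h 16 min; less 30 min break → 4 h 46 min
Wed: 5:59 AM–3:55 PM = 9 h 56 min; less 30 min break → 9 h 26 min
Thu: 6:14 AM–3:12 PM = 8 h 58 min; less 30 min break → 8 h 28 min
Fri: 9:23 AM–9:13 PM = 11 h 50 min; less 30 min break → 11 h 20 min
Sat: 8:27 AM–3:18 PM = 6 h 51 min; less 30 min break → 6 h 21 min
Sun: 9:13 AM–2:36 PM = 5 h 23 min; less 30 min break → 4 h 53 min
Total: 9 h 1 min + 4 h 46 min + 9 h 26 min + 8 h 28 min + 11 h 20 min + 6 h 21 min + 4 h 53 min = 54 h 15 min.

54.25 hours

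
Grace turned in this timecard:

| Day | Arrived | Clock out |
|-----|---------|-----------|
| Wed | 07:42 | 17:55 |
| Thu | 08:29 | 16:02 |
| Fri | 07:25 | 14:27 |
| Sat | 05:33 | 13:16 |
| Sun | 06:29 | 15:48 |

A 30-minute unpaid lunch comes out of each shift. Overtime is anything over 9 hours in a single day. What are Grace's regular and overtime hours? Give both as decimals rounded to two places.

Regular 38.62 hours, overtime 0.72 hours

Wed: 07:42–17:55 = 10 h 13 min; less 30 min break → 9 h 43 min
Thu: 08:29–16:02 = 7 h 33 min; less 30 min break → 7 h 3 min
Fri: 07:25–14:27 = 7 h 2 min; less 30 min break → 6 h 32 min
Sat: 05:33–13:16 = 7 h 43 min; less 30 min break → 7 h 13 min
Sun: 06:29–15:48 = 9 h 19 min; less 30 min break → 8 h 49 min
Wed reg 9 h 0 min / OT 0 h 43 min; Thu reg 7 h 3 min / OT 0 h 0 min; Fri reg 6 h 32 min / OT 0 h 0 min; Sat reg 7 h 13 min / OT 0 h 0 min; Sun reg 8 h 49 min / OT 0 h 0 min.
Totals: regular 38 h 37 min, overtime 0 h 43 min.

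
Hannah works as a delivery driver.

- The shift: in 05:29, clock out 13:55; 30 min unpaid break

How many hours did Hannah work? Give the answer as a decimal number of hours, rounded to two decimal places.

7.93 hours

The shift: 05:29–13:55 = 8 h 26 min; less 30 min break → 7 h 56 min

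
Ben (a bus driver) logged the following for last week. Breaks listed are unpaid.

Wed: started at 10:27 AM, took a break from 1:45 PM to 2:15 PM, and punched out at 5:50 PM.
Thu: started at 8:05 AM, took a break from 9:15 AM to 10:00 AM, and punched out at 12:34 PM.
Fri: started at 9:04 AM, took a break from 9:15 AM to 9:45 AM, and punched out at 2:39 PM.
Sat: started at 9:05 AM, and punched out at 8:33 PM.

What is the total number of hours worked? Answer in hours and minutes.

27 h 10 min

Wed: 10:27 AM–5:50 PM = 7 h 23 min; less 30 min break → 6 h 53 min
Thu: 8:05 AM–12:34 PM = 4 h 29 min; less 45 min break → 3 h 44 min
Fri: 9:04 AM–2:39 PM = 5 h 35 min; less 30 min break → 5 h 5 min
Sat: 9:05 AM–8:33 PM = 11 h 28 min
Total: 6 h 53 min + 3 h 44 min + 5 h 5 min + 11 h 28 min = 27 h 10 min.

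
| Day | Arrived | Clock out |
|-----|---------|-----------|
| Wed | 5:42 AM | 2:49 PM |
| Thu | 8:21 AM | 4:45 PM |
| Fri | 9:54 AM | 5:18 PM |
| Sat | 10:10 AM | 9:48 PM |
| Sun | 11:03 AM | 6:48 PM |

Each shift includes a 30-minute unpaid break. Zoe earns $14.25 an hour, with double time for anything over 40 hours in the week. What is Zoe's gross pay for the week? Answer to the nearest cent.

$621.30

Wed: 5:42 AM–2:49 PM = 9 h 7 min; less 30 min break → 8 h 37 min
Thu: 8:21 AM–4:45 PM = 8 h 24 min; less 30 min break → 7 h 54 min
Fri: 9:54 AM–5:18 PM = 7 h 24 min; less 30 min break → 6 h 54 min
Sat: 10:10 AM–9:48 PM = 11 h 38 min; less 30 min break → 11 h 8 min
Sun: 11:03 AM–6:48 PM = 7 h 45 min; less 30 min break → 7 h 15 min
Total worked: 41 h 48 min = 2508 min.
Regular 40 h 0 min = 2400 min at $14.25/h; overtime 1 h 48 min = 108 min at $28.50/h.
Pay = (2400 × $14.25 + 108 × $28.50) ÷ 60 = $621.30.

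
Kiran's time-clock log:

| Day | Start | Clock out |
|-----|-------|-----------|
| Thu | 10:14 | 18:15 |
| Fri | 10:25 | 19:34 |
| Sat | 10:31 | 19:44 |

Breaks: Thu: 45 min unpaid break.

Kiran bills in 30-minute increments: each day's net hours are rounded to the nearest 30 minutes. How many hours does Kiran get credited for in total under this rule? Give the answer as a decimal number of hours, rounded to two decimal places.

Thu: 10:14–18:15 = 8 h 1 min − 45 min = 7 h 16 min → rounds to 7 h 30 min
Fri: 10:25–19:34 = 9 h 9 min → rounds to 9 h 0 min
Sat: 10:31–19:44 = 9 h 13 min → rounds to 9 h 0 min
Total credited: 25 h 30 min.

25.50 hours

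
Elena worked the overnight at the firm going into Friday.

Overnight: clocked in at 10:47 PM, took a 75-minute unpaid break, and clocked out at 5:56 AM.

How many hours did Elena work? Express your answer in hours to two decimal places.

Overnight: 10:47 PM → midnight = 1 h 13 min; midnight → 5:56 AM = 5 h 56 min; span 7 h 9 min; less 75 min break → 5 h 54 min

5.90 hours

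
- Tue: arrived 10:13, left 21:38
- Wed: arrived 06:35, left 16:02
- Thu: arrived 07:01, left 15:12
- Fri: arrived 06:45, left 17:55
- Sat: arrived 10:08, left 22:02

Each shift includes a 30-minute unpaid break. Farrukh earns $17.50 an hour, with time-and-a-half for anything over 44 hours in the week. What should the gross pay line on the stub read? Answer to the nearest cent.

$917.44

Tue: 10:13–21:38 = 11 h 25 min; less 30 min break → 10 h 55 min
Wed: 06:35–16:02 = 9 h 27 min; less 30 min break → 8 h 57 min
Thu: 07:01–15:12 = 8 h 11 min; less 30 min break → 7 h 41 min
Fri: 06:45–17:55 = 11 h 10 min; less 30 min break → 10 h 40 min
Sat: 10:08–22:02 = 11 h 54 min; less 30 min break → 11 h 24 min
Total worked: 49 h 37 min = 2977 min.
Regular 44 h 0 min = 2640 min at $17.50/h; overtime 5 h 37 min = 337 min at $26.25/h.
Pay = (2640 × $17.50 + 337 × $26.25) ÷ 60 = $917.44.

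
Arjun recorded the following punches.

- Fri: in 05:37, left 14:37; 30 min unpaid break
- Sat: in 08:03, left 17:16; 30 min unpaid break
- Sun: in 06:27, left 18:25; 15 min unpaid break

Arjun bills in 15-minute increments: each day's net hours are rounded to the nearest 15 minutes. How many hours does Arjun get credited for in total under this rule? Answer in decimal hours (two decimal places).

Fri: 05:37–14:37 = 9 h 0 min − 30 min = 8 h 30 min → rounds to 8 h 30 min
Sat: 08:03–17:16 = 9 h 13 min − 30 min = 8 h 43 min → rounds to 8 h 45 min
Sun: 06:27–18:25 = 11 h 58 min − 15 min = 11 h 43 min → rounds to 11 h 45 min
Total credited: 29 h 0 min.

29.00 hours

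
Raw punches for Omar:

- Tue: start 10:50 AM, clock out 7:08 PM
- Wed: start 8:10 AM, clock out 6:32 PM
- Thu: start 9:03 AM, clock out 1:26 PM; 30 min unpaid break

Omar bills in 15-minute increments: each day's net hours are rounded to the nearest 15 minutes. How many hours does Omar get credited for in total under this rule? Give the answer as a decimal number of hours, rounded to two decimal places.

22.50 hours

Tue: 10:50 AM–7:08 PM = 8 h 18 min → rounds to 8 h 15 min
Wed: 8:10 AM–6:32 PM = 10 h 22 min → rounds to 10 h 15 min
Thu: 9:03 AM–1:26 PM = 4 h 23 min − 30 min = 3 h 53 min → rounds to 4 h 0 min
Total credited: 22 h 30 min.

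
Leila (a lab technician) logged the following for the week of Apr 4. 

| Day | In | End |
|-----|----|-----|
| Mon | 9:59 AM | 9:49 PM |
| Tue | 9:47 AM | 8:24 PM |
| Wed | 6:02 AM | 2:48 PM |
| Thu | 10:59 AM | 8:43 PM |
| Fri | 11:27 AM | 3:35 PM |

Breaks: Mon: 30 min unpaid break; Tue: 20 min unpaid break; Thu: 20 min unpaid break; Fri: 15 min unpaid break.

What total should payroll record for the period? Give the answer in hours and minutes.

Mon: 9:59 AM–9:49 PM = 11 h 50 min; less 30 min break → 11 h 20 min
Tue: 9:47 AM–8:24 PM = 10 h 37 min; less 20 min break → 10 h 17 min
Wed: 6:02 AM–2:48 PM = 8 h 46 min
Thu: 10:59 AM–8:43 PM = 9 h 44 min; less 20 min break → 9 h 24 min
Fri: 11:27 AM–3:35 PM = 4 h 8 min; less 15 min break → 3 h 53 min
Total: 11 h 20 min + 10 h 17 min + 8 h 46 min + 9 h 24 min + 3 h 53 min = 43 h 40 min.

43 h 40 min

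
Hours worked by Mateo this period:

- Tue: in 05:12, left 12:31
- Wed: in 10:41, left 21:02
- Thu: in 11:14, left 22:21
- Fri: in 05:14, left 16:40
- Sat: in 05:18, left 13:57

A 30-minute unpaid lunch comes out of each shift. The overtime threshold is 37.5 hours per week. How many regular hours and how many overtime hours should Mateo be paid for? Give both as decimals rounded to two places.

Regular 37.50 hours, overtime 8.87 hours

Tue: 05:12–12:31 = 7 h 19 min; less 30 min break → 6 h 49 min
Wed: 10:41–21:02 = 10 h 21 min; less 30 min break → 9 h 51 min
Thu: 11:14–22:21 = 11 h 7 min; less 30 min break → 10 h 37 min
Fri: 05:14–16:40 = 11 h 26 min; less 30 min break → 10 h 56 min
Sat: 05:18–13:57 = 8 h 39 min; less 30 min break → 8 h 9 min
Total worked: 46 h 22 min = 46.37 h.
Threshold 37.5 h → overtime 8 h 52 min, regular 37 h 30 min.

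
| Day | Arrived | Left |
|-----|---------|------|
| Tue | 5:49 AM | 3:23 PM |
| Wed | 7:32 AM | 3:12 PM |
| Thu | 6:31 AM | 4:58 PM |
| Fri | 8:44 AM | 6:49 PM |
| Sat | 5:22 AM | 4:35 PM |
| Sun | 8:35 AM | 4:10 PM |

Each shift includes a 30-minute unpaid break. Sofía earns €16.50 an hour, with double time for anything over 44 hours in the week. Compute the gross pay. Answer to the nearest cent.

€1041.70

Tue: 5:49 AM–3:23 PM = 9 h 34 min; less 30 min break → 9 h 4 min
Wed: 7:32 AM–3:12 PM = 7 h 40 min; less 30 min break → 7 h 10 min
Thu: 6:31 AM–4:58 PM = 10 h 27 min; less 30 min break → 9 h 57 min
Fri: 8:44 AM–6:49 PM = 10 h 5 min; less 30 min break → 9 h 35 min
Sat: 5:22 AM–4:35 PM = 11 h 13 min; less 30 min break → 10 h 43 min
Sun: 8:35 AM–4:10 PM = 7 h 35 min; less 30 min break → 7 h 5 min
Total worked: 53 h 34 min = 3214 min.
Regular 44 h 0 min = 2640 min at €16.50/h; overtime 9 h 34 min = 574 min at €33.00/h.
Pay = (2640 × €16.50 + 574 × €33.00) ÷ 60 = €1041.70.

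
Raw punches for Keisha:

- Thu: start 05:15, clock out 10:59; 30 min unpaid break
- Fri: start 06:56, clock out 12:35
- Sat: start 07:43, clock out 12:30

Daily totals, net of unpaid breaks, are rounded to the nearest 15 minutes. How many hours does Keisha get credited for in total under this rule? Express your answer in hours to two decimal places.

15.75 hours

Thu: 05:15–10:59 = 5 h 44 min − 30 min = 5 h 14 min → rounds to 5 h 15 min
Fri: 06:56–12:35 = 5 h 39 min → rounds to 5 h 45 min
Sat: 07:43–12:30 = 4 h 47 min → rounds to 4 h 45 min
Total credited: 15 h 45 min.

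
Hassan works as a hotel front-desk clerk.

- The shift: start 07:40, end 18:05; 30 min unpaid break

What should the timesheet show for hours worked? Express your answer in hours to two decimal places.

9.92 hours

The shift: 07:40–18:05 = 10 h 25 min; less 30 min break → 9 h 55 min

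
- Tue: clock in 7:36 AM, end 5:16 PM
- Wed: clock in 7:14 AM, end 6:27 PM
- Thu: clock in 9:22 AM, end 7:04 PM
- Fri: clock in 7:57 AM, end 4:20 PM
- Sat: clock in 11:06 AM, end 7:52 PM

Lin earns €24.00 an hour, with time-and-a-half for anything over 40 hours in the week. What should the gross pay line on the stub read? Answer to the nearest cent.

€1238.40

Tue: 7:36 AM–5:16 PM = 9 h 40 min
Wed: 7:14 AM–6:27 PM = 11 h 13 min
Thu: 9:22 AM–7:04 PM = 9 h 42 min
Fri: 7:57 AM–4:20 PM = 8 h 23 min
Sat: 11:06 AM–7:52 PM = 8 h 46 min
Total worked: 47 h 44 min = 2864 min.
Regular 40 h 0 min = 2400 min at €24.00/h; overtime 7 h 44 min = 464 min at €36.00/h.
Pay = (2400 × €24.00 + 464 × €36.00) ÷ 60 = €1238.40.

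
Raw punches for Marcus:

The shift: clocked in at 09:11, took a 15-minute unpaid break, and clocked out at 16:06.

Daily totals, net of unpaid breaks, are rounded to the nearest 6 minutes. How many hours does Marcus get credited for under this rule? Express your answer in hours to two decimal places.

6.70 hours

The shift: 09:11–16:06 = 6 h 55 min − 15 min = 6 h 40 min → rounds to 6 h 42 min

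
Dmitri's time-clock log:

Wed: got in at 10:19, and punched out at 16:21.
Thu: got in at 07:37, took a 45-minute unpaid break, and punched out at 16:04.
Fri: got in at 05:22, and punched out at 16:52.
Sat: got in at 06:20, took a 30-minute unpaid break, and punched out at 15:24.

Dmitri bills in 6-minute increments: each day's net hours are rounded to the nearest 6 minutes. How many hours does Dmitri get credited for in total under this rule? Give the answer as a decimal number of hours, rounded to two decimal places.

Wed: 10:19–16:21 = 6 h 2 min → rounds to 6 h 0 min
Thu: 07:37–16:04 = 8 h 27 min − 45 min = 7 h 42 min → rounds to 7 h 42 min
Fri: 05:22–16:52 = 11 h 30 min → rounds to 11 h 30 min
Sat: 06:20–15:24 = 9 h 4 min − 30 min = 8 h 34 min → rounds to 8 h 36 min
Total credited: 33 h 48 min.

33.80 hours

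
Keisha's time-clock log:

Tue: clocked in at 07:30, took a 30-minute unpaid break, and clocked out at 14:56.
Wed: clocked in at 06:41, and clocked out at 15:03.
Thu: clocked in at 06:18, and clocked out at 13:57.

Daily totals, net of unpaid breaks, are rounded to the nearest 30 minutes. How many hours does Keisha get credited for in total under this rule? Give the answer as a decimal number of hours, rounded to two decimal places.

Tue: 07:30–14:56 = 7 h 26 min − 30 min = 6 h 56 min → rounds to 7 h 0 min
Wed: 06:41–15:03 = 8 h 22 min → rounds to 8 h 30 min
Thu: 06:18–13:57 = 7 h 39 min → rounds to 7 h 30 min
Total credited: 23 h 0 min.

23.00 hours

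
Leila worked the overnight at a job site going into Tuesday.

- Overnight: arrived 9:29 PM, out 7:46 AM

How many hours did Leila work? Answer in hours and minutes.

Overnight: 9:29 PM → midnight = 2 h 31 min; midnight → 7:46 AM = 7 h 46 min; span 10 h 17 min

10 h 17 min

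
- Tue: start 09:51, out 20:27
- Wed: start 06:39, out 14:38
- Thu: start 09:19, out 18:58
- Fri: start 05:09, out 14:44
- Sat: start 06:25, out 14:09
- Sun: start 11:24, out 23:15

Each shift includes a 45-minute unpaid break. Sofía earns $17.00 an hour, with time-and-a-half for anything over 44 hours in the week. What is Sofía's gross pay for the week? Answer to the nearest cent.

$974.95

Tue: 09:51–20:27 = 10 h 36 min; less 45 min break → 9 h 51 min
Wed: 06:39–14:38 = 7 h 59 min; less 45 min break → 7 h 14 min
Thu: 09:19–18:58 = 9 h 39 min; less 45 min break → 8 h 54 min
Fri: 05:09–14:44 = 9 h 35 min; less 45 min break → 8 h 50 min
Sat: 06:25–14:09 = 7 h 44 min; less 45 min break → 6 h 59 min
Sun: 11:24–23:15 = 11 h 51 min; less 45 min break → 11 h 6 min
Total worked: 52 h 54 min = 3174 min.
Regular 44 h 0 min = 2640 min at $17.00/h; overtime 8 h 54 min = 534 min at $25.50/h.
Pay = (2640 × $17.00 + 534 × $25.50) ÷ 60 = $974.95.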